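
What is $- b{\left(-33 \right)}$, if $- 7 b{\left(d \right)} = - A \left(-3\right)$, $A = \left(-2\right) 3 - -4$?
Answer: $- \frac{6}{7} \approx -0.85714$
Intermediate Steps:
$A = -2$ ($A = -6 + 4 = -2$)
$b{\left(d \right)} = \frac{6}{7}$ ($b{\left(d \right)} = - \frac{\left(-1\right) \left(-2\right) \left(-3\right)}{7} = - \frac{2 \left(-3\right)}{7} = \left(- \frac{1}{7}\right) \left(-6\right) = \frac{6}{7}$)
$- b{\left(-33 \right)} = \left(-1\right) \frac{6}{7} = - \frac{6}{7}$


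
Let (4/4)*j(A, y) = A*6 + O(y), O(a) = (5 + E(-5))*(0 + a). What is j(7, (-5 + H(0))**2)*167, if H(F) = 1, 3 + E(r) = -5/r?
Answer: 15030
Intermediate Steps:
E(r) = -3 - 5/r
O(a) = 3*a (O(a) = (5 + (-3 - 5/(-5)))*(0 + a) = (5 + (-3 - 5*(-1/5)))*a = (5 + (-3 + 1))*a = (5 - 2)*a = 3*a)
j(A, y) = 3*y + 6*A (j(A, y) = A*6 + 3*y = 6*A + 3*y = 3*y + 6*A)
j(7, (-5 + H(0))**2)*167 = (3*(-5 + 1)**2 + 6*7)*167 = (3*(-4)**2 + 42)*167 = (3*16 + 42)*167 = (48 + 42)*167 = 90*167 = 15030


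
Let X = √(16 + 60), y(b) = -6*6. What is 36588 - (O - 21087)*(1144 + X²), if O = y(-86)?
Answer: 25806648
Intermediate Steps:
y(b) = -36
X = 2*√19 (X = √76 = 2*√19 ≈ 8.7178)
O = -36
36588 - (O - 21087)*(1144 + X²) = 36588 - (-36 - 21087)*(1144 + (2*√19)²) = 36588 - (-21123)*(1144 + 76) = 36588 - (-21123)*1220 = 36588 - 1*(-25770060) = 36588 + 25770060 = 25806648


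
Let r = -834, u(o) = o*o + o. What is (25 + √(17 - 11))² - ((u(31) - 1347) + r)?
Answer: 1820 + 50*√6 ≈ 1942.5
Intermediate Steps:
u(o) = o + o² (u(o) = o² + o = o + o²)
(25 + √(17 - 11))² - ((u(31) - 1347) + r) = (25 + √(17 - 11))² - ((31*(1 + 31) - 1347) - 834) = (25 + √6)² - ((31*32 - 1347) - 834) = (25 + √6)² - ((992 - 1347) - 834) = (25 + √6)² - (-355 - 834) = (25 + √6)² - 1*(-1189) = (25 + √6)² + 1189 = 1189 + (25 + √6)²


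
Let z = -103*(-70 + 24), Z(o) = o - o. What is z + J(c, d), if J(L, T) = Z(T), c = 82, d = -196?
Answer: 4738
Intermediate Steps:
Z(o) = 0
J(L, T) = 0
z = 4738 (z = -103*(-46) = 4738)
z + J(c, d) = 4738 + 0 = 4738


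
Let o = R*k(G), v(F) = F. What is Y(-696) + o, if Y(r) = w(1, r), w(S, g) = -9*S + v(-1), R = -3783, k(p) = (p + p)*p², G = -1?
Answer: 7556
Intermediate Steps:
k(p) = 2*p³ (k(p) = (2*p)*p² = 2*p³)
w(S, g) = -1 - 9*S (w(S, g) = -9*S - 1 = -1 - 9*S)
o = 7566 (o = -7566*(-1)³ = -7566*(-1) = -3783*(-2) = 7566)
Y(r) = -10 (Y(r) = -1 - 9*1 = -1 - 9 = -10)
Y(-696) + o = -10 + 7566 = 7556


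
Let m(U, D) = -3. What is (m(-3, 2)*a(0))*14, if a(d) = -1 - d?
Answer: 42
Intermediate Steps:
(m(-3, 2)*a(0))*14 = -3*(-1 - 1*0)*14 = -3*(-1 + 0)*14 = -3*(-1)*14 = 3*14 = 42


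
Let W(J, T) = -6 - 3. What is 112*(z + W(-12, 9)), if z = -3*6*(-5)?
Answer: 9072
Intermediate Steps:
W(J, T) = -9
z = 90 (z = -18*(-5) = 90)
112*(z + W(-12, 9)) = 112*(90 - 9) = 112*81 = 9072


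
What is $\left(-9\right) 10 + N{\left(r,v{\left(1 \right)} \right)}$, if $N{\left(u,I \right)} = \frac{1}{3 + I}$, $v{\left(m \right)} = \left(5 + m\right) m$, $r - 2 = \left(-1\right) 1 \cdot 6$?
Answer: $- \frac{809}{9} \approx -89.889$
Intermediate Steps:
$r = -4$ ($r = 2 + \left(-1\right) 1 \cdot 6 = 2 - 6 = -4$)
$v{\left(m \right)} = m \left(5 + m\right)$
$\left(-9\right) 10 + N{\left(r,v{\left(1 \right)} \right)} = \left(-9\right) 10 + \frac{1}{3 + 1 \left(5 + 1\right)} = -90 + \frac{1}{3 + 1 \cdot 6} = -90 + \frac{1}{3 + 6} = -90 + \frac{1}{9} = - \frac{809}{9}$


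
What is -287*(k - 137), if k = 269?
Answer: -37884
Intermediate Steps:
-287*(k - 137) = -287*(269 - 137) = -287*132 = -37884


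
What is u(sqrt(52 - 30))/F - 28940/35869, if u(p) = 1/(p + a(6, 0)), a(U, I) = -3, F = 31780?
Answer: -11956163993/14818918660 + sqrt(22)/413140 ≈ -0.80681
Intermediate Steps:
u(p) = 1/(-3 + p) (u(p) = 1/(p - 3) = 1/(-3 + p))
u(sqrt(52 - 30))/F - 28940/35869 = 1/(-3 + sqrt(52 - 30)*31780) - 28940/35869 = (1/31780)/(-3 + sqrt(22)) - 28940*1/35869 = 1/(31780*(-3 + sqrt(22))) - 28940/35869 = -28940/35869 + 1/(31780*(-3 + sqrt(22)))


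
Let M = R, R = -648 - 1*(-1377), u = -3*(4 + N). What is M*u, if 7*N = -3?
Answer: -54675/7 ≈ -7810.7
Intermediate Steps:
N = -3/7 (N = (⅐)*(-3) = -3/7 ≈ -0.42857)
u = -75/7 (u = -3*(4 - 3/7) = -3*25/7 = -75/7 ≈ -10.714)
R = 729 (R = -648 + 1377 = 729)
M = 729
M*u = 729*(-75/7) = -54675/7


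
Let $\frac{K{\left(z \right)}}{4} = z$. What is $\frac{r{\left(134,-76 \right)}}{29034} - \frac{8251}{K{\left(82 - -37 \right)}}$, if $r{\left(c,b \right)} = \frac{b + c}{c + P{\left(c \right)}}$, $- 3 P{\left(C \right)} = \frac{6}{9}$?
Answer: $- \frac{143070154}{8253721} \approx -17.334$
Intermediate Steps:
$K{\left(z \right)} = 4 z$
$P{\left(C \right)} = - \frac{2}{9}$ ($P{\left(C \right)} = - \frac{6 \cdot \frac{1}{9}}{3} = \left(- \frac{1}{3}\right) \frac{2}{3} = - \frac{2}{9}$)
$r{\left(c,b \right)} = \frac{b + c}{- \frac{2}{9} + c}$ ($r{\left(c,b \right)} = \frac{b + c}{c - \frac{2}{9}} = \frac{b + c}{- \frac{2}{9} + c}$)
$\frac{r{\left(134,-76 \right)}}{29034} - \frac{8251}{K{\left(82 - -37 \right)}} = \frac{9 \frac{1}{-2 + 9 \cdot 134} \left(-76 + 134\right)}{29034} - \frac{8251}{4 \left(82 - -37\right)} = 9 \frac{1}{-2 + 1206} \cdot 58 \cdot \frac{1}{29034} - \frac{8251}{4 \left(82 + 37\right)} = 9 \cdot \frac{1}{1204} \cdot 58 \cdot \frac{1}{29034} - \frac{8251}{4 \cdot 119} = 9 \cdot \frac{1}{1204} \cdot 58 \cdot \frac{1}{29034} - \frac{8251}{476} = \frac{261}{602} \cdot \frac{1}{29034} - \frac{8251}{476} = \frac{29}{1942052} - \frac{8251}{476} = - \frac{143070154}{8253721}$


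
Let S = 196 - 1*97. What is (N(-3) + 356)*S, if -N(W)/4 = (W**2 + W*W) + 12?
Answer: 23364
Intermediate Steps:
S = 99 (S = 196 - 97 = 99)
N(W) = -48 - 8*W**2 (N(W) = -4*((W**2 + W*W) + 12) = -4*((W**2 + W**2) + 12) = -4*(2*W**2 + 12) = -4*(12 + 2*W**2) = -48 - 8*W**2)
(N(-3) + 356)*S = ((-48 - 8*(-3)**2) + 356)*99 = ((-48 - 8*9) + 356)*99 = ((-48 - 72) + 356)*99 = (-120 + 356)*99 = 236*99 = 23364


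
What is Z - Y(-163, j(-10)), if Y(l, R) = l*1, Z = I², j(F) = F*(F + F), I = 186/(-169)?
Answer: 4690039/28561 ≈ 164.21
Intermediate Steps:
I = -186/169 (I = 186*(-1/169) = -186/169 ≈ -1.1006)
j(F) = 2*F² (j(F) = F*(2*F) = 2*F²)
Z = 34596/28561 (Z = (-186/169)² = 34596/28561 ≈ 1.2113)
Y(l, R) = l
Z - Y(-163, j(-10)) = 34596/28561 - 1*(-163) = 34596/28561 + 163 = 4690039/28561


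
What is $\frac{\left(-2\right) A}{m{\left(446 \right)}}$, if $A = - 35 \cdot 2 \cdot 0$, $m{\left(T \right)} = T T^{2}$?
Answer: $0$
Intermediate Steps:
$m{\left(T \right)} = T^{3}$
$A = 0$ ($A = \left(-35\right) 0 = 0$)
$\frac{\left(-2\right) A}{m{\left(446 \right)}} = \frac{\left(-2\right) 0}{446^{3}} = \frac{0}{88716536} = 0 \cdot \frac{1}{88716536} = 0$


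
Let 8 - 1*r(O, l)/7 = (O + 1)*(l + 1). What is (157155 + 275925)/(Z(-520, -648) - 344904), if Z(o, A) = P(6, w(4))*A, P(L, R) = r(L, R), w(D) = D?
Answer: -18045/9268 ≈ -1.9470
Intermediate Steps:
r(O, l) = 56 - 7*(1 + O)*(1 + l) (r(O, l) = 56 - 7*(O + 1)*(l + 1) = 56 - 7*(1 + O)*(1 + l))
P(L, R) = 49 - 7*L - 7*R - 7*L*R
Z(o, A) = -189*A (Z(o, A) = (49 - 7*6 - 7*4 - 7*6*4)*A = (49 - 42 - 28 - 168)*A = -189*A)
(157155 + 275925)/(Z(-520, -648) - 344904) = (157155 + 275925)/(-189*(-648) - 344904) = 433080/(122472 - 344904) = 433080/(-222432) = 433080*(-1/222432) = -18045/9268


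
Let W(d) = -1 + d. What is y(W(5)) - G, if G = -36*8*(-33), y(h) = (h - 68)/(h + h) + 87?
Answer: -9425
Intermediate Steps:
y(h) = 87 + (-68 + h)/(2*h) (y(h) = (-68 + h)/((2*h)) + 87 = (-68 + h)*(1/(2*h)) + 87 = (-68 + h)/(2*h) + 87 = 87 + (-68 + h)/(2*h))
G = 9504 (G = -288*(-33) = 9504)
y(W(5)) - G = (175/2 - 34/(-1 + 5)) - 1*9504 = (175/2 - 34/4) - 9504 = (175/2 - 34*¼) - 9504 = (175/2 - 17/2) - 9504 = 79 - 9504 = -9425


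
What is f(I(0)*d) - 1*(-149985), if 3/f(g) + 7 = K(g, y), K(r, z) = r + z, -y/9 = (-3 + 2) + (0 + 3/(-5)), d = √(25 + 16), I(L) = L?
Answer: 5549460/37 ≈ 1.4999e+5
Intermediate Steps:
d = √41 ≈ 6.4031
y = 72/5 (y = -9*((-3 + 2) + (0 + 3/(-5))) = -9*(-1 + (0 + 3*(-⅕))) = -9*(-1 + (0 - ⅗)) = -9*(-1 - ⅗) = -9*(-8/5) = 72/5 ≈ 14.400)
f(g) = 3/(37/5 + g) (f(g) = 3/(-7 + (g + 72/5)) = 3/(-7 + (72/5 + g)) = 3/(37/5 + g))
f(I(0)*d) - 1*(-149985) = 15/(37 + 5*(0*√41)) - 1*(-149985) = 15/(37 + 5*0) + 149985 = 15/(37 + 0) + 149985 = 15/37 + 149985 = 5549460/37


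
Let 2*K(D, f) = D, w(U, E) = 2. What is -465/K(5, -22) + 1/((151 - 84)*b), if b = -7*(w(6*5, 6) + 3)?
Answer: -436171/2345 ≈ -186.00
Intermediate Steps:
K(D, f) = D/2
b = -35 (b = -7*(2 + 3) = -7*5 = -35)
-465/K(5, -22) + 1/((151 - 84)*b) = -465/((½)*5) + 1/((151 - 84)*(-35)) = -465/5/2 - 1/35/67 = -465*⅖ + (1/67)*(-1/35) = -186 - 1/2345 = -436171/2345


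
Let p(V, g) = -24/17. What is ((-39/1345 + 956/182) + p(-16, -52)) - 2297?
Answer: -4771470698/2080715 ≈ -2293.2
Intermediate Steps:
p(V, g) = -24/17 (p(V, g) = -24*1/17 = -24/17)
((-39/1345 + 956/182) + p(-16, -52)) - 2297 = ((-39/1345 + 956/182) - 24/17) - 2297 = ((-39*1/1345 + 956*(1/182)) - 24/17) - 2297 = ((-39/1345 + 478/91) - 24/17) - 2297 = (639361/122395 - 24/17) - 2297 = 7931657/2080715 - 2297 = -4771470698/2080715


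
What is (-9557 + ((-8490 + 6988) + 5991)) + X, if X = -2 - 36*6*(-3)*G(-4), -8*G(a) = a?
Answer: -4746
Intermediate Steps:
G(a) = -a/8
X = 322 (X = -2 - 36*6*(-3)*(-1/8*(-4)) = -2 - (-648)/2 = -2 - 36*(-9) = -2 + 324 = 322)
(-9557 + ((-8490 + 6988) + 5991)) + X = (-9557 + ((-8490 + 6988) + 5991)) + 322 = (-9557 + (-1502 + 5991)) + 322 = (-9557 + 4489) + 322 = -5068 + 322 = -4746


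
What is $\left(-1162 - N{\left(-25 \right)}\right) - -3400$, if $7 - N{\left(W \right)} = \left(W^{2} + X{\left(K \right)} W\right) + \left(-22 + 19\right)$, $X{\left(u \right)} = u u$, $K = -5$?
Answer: $2228$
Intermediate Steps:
$X{\left(u \right)} = u^{2}$
$N{\left(W \right)} = 10 - W^{2} - 25 W$ ($N{\left(W \right)} = 7 - \left(\left(W^{2} + \left(-5\right)^{2} W\right) + \left(-22 + 19\right)\right) = 7 - \left(\left(W^{2} + 25 W\right) - 3\right) = 7 - \left(-3 + W^{2} + 25 W\right) = 10 - W^{2} - 25 W$)
$\left(-1162 - N{\left(-25 \right)}\right) - -3400 = \left(-1162 - \left(10 - \left(-25\right)^{2} - -625\right)\right) - -3400 = \left(-1162 - \left(10 - 625 + 625\right)\right) + 3400 = \left(-1162 - 10\right) + 3400 = -1172 + 3400 = 2228$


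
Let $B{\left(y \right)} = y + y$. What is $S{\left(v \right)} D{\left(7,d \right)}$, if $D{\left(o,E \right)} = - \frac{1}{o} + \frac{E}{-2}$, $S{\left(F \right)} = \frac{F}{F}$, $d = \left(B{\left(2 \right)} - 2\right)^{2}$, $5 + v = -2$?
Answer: $- \frac{15}{7} \approx -2.1429$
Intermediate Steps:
$v = -7$ ($v = -5 - 2 = -7$)
$B{\left(y \right)} = 2 y$
$d = 4$ ($d = \left(2 \cdot 2 - 2\right)^{2} = \left(4 - 2\right)^{2} = 2^{2} = 4$)
$S{\left(F \right)} = 1$
$D{\left(o,E \right)} = - \frac{1}{o} - \frac{E}{2}$ ($D{\left(o,E \right)} = - \frac{1}{o} + E \left(- \frac{1}{2}\right) = - \frac{1}{o} - \frac{E}{2}$)
$S{\left(v \right)} D{\left(7,d \right)} = 1 \left(- \frac{1}{7} - 2\right) = 1 \left(- \frac{15}{7}\right) = - \frac{15}{7}$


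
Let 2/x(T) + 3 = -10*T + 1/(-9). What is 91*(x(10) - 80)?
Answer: -3378739/464 ≈ -7281.8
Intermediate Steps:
x(T) = 2/(-28/9 - 10*T) (x(T) = 2/(-3 + (-10*T + 1/(-9))) = 2/(-3 + (-10*T - 1/9)) = 2/(-3 + (-1/9 - 10*T)) = 2/(-28/9 - 10*T))
91*(x(10) - 80) = 91*(-9/(14 + 45*10) - 80) = 91*(-9/(14 + 450) - 80) = 91*(-9/464 - 80) = 91*(-37129/464) = -3378739/464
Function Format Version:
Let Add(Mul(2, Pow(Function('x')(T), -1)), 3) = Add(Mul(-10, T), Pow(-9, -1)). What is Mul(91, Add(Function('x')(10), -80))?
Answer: Rational(-3378739, 464) ≈ -7281.8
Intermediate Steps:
Function('x')(T) = Mul(2, Pow(Add(Rational(-28, 9), Mul(-10, T)), -1)) (Function('x')(T) = Mul(2, Pow(Add(-3, Add(Mul(-10, T), Pow(-9, -1))), -1)) = Mul(2, Pow(Add(-3, Add(Mul(-10, T), Rational(-1, 9))), -1)) = Mul(2, Pow(Add(-3, Add(Rational(-1, 9), Mul(-10, T))), -1)) = Mul(2, Pow(Add(Rational(-28, 9), Mul(-10, T)), -1)))
Mul(91, Add(Function('x')(10), -80)) = Mul(91, Add(Mul(-9, Pow(Add(14, Mul(45, 10)), -1)), -80)) = Mul(91, Add(Mul(-9, Pow(Add(14, 450), -1)), -80)) = Mul(91, Add(Mul(-9, Pow(464, -1)), -80)) = Mul(91, Add(Mul(-9, Rational(1, 464)), -80)) = Mul(91, Add(Rational(-9, 464), -80)) = Mul(91, Rational(-37129, 464)) = Rational(-3378739, 464)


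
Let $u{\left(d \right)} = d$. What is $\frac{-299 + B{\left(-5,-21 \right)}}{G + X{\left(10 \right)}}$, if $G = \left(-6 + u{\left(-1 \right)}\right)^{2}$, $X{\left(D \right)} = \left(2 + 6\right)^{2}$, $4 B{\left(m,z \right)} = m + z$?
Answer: $- \frac{611}{226} \approx -2.7035$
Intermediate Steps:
$B{\left(m,z \right)} = \frac{m}{4} + \frac{z}{4}$ ($B{\left(m,z \right)} = \frac{m + z}{4} = \frac{m}{4} + \frac{z}{4}$)
$X{\left(D \right)} = 64$ ($X{\left(D \right)} = 8^{2} = 64$)
$G = 49$ ($G = \left(-6 - 1\right)^{2} = \left(-7\right)^{2} = 49$)
$\frac{-299 + B{\left(-5,-21 \right)}}{G + X{\left(10 \right)}} = \frac{-299 + \left(\frac{1}{4} \left(-5\right) + \frac{1}{4} \left(-21\right)\right)}{49 + 64} = \frac{-299 - \frac{13}{2}}{113} = \left(-299 - \frac{13}{2}\right) \frac{1}{113} = \left(- \frac{611}{2}\right) \frac{1}{113} = - \frac{611}{226}$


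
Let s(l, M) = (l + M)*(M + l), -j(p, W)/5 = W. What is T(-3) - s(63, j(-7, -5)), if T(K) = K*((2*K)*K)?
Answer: -7798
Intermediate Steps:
j(p, W) = -5*W
T(K) = 2*K³ (T(K) = K*(2*K²) = 2*K³)
s(l, M) = (M + l)² (s(l, M) = (M + l)*(M + l) = (M + l)²)
T(-3) - s(63, j(-7, -5)) = 2*(-3)³ - (-5*(-5) + 63)² = 2*(-27) - (25 + 63)² = -54 - 1*88² = -54 - 1*7744 = -54 - 7744 = -7798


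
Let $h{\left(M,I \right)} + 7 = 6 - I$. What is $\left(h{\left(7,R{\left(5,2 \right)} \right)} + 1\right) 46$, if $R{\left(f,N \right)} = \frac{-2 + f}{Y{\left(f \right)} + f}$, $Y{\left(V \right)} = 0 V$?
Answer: $- \frac{138}{5} \approx -27.6$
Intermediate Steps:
$Y{\left(V \right)} = 0$
$R{\left(f,N \right)} = \frac{-2 + f}{f}$ ($R{\left(f,N \right)} = \frac{-2 + f}{0 + f} = \frac{-2 + f}{f}$)
$h{\left(M,I \right)} = -1 - I$ ($h{\left(M,I \right)} = -7 - \left(-6 + I\right) = -1 - I$)
$\left(h{\left(7,R{\left(5,2 \right)} \right)} + 1\right) 46 = \left(\left(-1 - \frac{-2 + 5}{5}\right) + 1\right) 46 = \left(\left(-1 - \frac{1}{5} \cdot 3\right) + 1\right) 46 = \left(\left(-1 - \frac{3}{5}\right) + 1\right) 46 = \left(- \frac{8}{5} + 1\right) 46 = \left(- \frac{3}{5}\right) 46 = - \frac{138}{5}$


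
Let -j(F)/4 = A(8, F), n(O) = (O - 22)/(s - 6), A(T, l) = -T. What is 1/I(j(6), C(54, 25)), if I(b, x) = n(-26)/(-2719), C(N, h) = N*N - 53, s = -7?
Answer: -35347/48 ≈ -736.40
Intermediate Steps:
n(O) = 22/13 - O/13 (n(O) = (O - 22)/(-7 - 6) = (-22 + O)/(-13) = (-22 + O)*(-1/13) = 22/13 - O/13)
C(N, h) = -53 + N² (C(N, h) = N² - 53 = -53 + N²)
j(F) = 32 (j(F) = -(-4)*8 = -4*(-8) = 32)
I(b, x) = -48/35347 (I(b, x) = (22/13 - 1/13*(-26))/(-2719) = (22/13 + 2)*(-1/2719) = (48/13)*(-1/2719) = -48/35347)
1/I(j(6), C(54, 25)) = 1/(-48/35347) = -35347/48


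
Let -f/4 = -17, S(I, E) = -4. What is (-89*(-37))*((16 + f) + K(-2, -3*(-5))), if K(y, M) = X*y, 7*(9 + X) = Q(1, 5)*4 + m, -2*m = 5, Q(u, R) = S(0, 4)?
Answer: 2473043/7 ≈ 3.5329e+5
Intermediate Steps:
Q(u, R) = -4
m = -5/2 (m = -1/2*5 = -5/2 ≈ -2.5000)
X = -163/14 (X = -9 + (-4*4 - 5/2)/7 = -9 + (-16 - 5/2)/7 = -9 + (1/7)*(-37/2) = -9 - 37/14 = -163/14 ≈ -11.643)
f = 68 (f = -4*(-17) = 68)
K(y, M) = -163*y/14
(-89*(-37))*((16 + f) + K(-2, -3*(-5))) = (-89*(-37))*((16 + 68) - 163/14*(-2)) = 3293*(84 + 163/7) = 3293*(751/7) = 2473043/7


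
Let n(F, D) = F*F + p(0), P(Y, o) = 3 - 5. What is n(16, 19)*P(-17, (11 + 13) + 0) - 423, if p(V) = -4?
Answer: -927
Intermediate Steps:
P(Y, o) = -2
n(F, D) = -4 + F² (n(F, D) = F*F - 4 = F² - 4 = -4 + F²)
n(16, 19)*P(-17, (11 + 13) + 0) - 423 = (-4 + 16²)*(-2) - 423 = (-4 + 256)*(-2) - 423 = 252*(-2) - 423 = -504 - 423 = -927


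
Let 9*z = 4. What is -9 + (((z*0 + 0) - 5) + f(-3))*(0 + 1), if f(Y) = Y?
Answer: -17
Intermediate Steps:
z = 4/9 (z = (⅑)*4 = 4/9 ≈ 0.44444)
-9 + (((z*0 + 0) - 5) + f(-3))*(0 + 1) = -9 + ((((4/9)*0 + 0) - 5) - 3)*(0 + 1) = -9 + (((0 + 0) - 5) - 3)*1 = -9 + ((0 - 5) - 3)*1 = -9 + (-5 - 3)*1 = -9 - 8*1 = -9 - 8 = -17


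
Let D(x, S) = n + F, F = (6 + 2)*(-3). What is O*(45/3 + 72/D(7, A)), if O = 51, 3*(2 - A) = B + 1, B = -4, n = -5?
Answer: 18513/29 ≈ 638.38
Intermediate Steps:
F = -24 (F = 8*(-3) = -24)
A = 3 (A = 2 - (-4 + 1)/3 = 2 - ⅓*(-3) = 2 + 1 = 3)
D(x, S) = -29 (D(x, S) = -5 - 24 = -29)
O*(45/3 + 72/D(7, A)) = 51*(45/3 + 72/(-29)) = 51*(45*(⅓) + 72*(-1/29)) = 51*(15 - 72/29) = 51*(363/29) = 18513/29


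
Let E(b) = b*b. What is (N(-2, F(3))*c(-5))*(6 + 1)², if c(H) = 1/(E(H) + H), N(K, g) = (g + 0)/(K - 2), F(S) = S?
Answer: -147/80 ≈ -1.8375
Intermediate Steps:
E(b) = b²
N(K, g) = g/(-2 + K)
c(H) = 1/(H + H²) (c(H) = 1/(H² + H) = 1/(H + H²))
(N(-2, F(3))*c(-5))*(6 + 1)² = ((3/(-2 - 2))*(1/((-5)*(1 - 5))))*(6 + 1)² = ((3/(-4))*(-⅕/(-4)))*7² = ((3*(-¼))*(-⅕*(-¼)))*49 = -¾*1/20*49 = -3/80*49 = -147/80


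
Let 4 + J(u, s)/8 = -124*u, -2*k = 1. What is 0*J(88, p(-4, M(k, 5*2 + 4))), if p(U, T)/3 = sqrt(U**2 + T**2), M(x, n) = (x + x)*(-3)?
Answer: 0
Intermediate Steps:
k = -1/2 (k = -1/2*1 = -1/2 ≈ -0.50000)
M(x, n) = -6*x (M(x, n) = (2*x)*(-3) = -6*x)
p(U, T) = 3*sqrt(T**2 + U**2) (p(U, T) = 3*sqrt(U**2 + T**2) = 3*sqrt(T**2 + U**2))
J(u, s) = -32 - 992*u (J(u, s) = -32 + 8*(-124*u) = -32 - 992*u)
0*J(88, p(-4, M(k, 5*2 + 4))) = 0*(-32 - 992*88) = 0*(-32 - 87296) = 0*(-87328) = 0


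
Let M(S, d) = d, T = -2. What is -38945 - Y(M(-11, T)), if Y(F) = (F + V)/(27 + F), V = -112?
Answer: -973511/25 ≈ -38940.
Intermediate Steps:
Y(F) = (-112 + F)/(27 + F) (Y(F) = (F - 112)/(27 + F) = (-112 + F)/(27 + F))
-38945 - Y(M(-11, T)) = -38945 - (-112 - 2)/(27 - 2) = -38945 - (-114)/25 = -38945 - 1*(-114/25) = -38945 + 114/25 = -973511/25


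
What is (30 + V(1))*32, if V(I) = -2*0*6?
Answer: 960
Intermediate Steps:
V(I) = 0 (V(I) = 0*6 = 0)
(30 + V(1))*32 = (30 + 0)*32 = 30*32 = 960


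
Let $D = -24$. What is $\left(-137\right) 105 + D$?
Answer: $-14409$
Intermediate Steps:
$\left(-137\right) 105 + D = \left(-137\right) 105 - 24 = -14385 - 24 = -14409$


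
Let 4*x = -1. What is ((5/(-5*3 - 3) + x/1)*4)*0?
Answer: 0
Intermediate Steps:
x = -¼ (x = (¼)*(-1) = -¼ ≈ -0.25000)
((5/(-5*3 - 3) + x/1)*4)*0 = ((5/(-5*3 - 3) - ¼/1)*4)*0 = ((5/(-15 - 3) - ¼*1)*4)*0 = ((5/(-18) - ¼)*4)*0 = ((5*(-1/18) - ¼)*4)*0 = ((-5/18 - ¼)*4)*0 = -19/36*4*0 = -19/9*0 = 0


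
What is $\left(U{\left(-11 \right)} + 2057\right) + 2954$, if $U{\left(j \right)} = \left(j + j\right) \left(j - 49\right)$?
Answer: $6331$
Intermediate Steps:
$U{\left(j \right)} = 2 j \left(-49 + j\right)$
$\left(U{\left(-11 \right)} + 2057\right) + 2954 = \left(2 \left(-11\right) \left(-49 - 11\right) + 2057\right) + 2954 = \left(2 \left(-11\right) \left(-60\right) + 2057\right) + 2954 = \left(1320 + 2057\right) + 2954 = 3377 + 2954 = 6331$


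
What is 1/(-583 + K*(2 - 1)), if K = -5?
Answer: -1/588 ≈ -0.0017007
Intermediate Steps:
1/(-583 + K*(2 - 1)) = 1/(-583 - 5*(2 - 1)) = 1/(-583 - 5*1) = 1/(-583 - 5) = 1/(-588) = -1/588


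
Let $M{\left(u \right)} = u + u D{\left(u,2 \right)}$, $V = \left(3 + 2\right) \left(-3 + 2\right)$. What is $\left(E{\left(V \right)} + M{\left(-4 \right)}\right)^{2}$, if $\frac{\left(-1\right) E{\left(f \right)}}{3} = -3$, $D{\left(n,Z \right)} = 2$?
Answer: $9$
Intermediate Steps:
$V = -5$ ($V = 5 \left(-1\right) = -5$)
$E{\left(f \right)} = 9$ ($E{\left(f \right)} = \left(-3\right) \left(-3\right) = 9$)
$M{\left(u \right)} = 3 u$ ($M{\left(u \right)} = u + u 2 = u + 2 u = 3 u$)
$\left(E{\left(V \right)} + M{\left(-4 \right)}\right)^{2} = \left(9 + 3 \left(-4\right)\right)^{2} = \left(9 - 12\right)^{2} = \left(-3\right)^{2} = 9$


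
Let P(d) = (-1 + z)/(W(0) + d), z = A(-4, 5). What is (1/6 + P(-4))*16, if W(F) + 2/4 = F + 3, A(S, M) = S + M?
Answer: 8/3 ≈ 2.6667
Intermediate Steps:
A(S, M) = M + S
z = 1 (z = 5 - 4 = 1)
W(F) = 5/2 + F (W(F) = -½ + (F + 3) = -½ + (3 + F) = 5/2 + F)
P(d) = 0 (P(d) = (-1 + 1)/((5/2 + 0) + d) = 0/(5/2 + d) = 0)
(1/6 + P(-4))*16 = (1/6 + 0)*16 = (⅙ + 0)*16 = (⅙)*16 = 8/3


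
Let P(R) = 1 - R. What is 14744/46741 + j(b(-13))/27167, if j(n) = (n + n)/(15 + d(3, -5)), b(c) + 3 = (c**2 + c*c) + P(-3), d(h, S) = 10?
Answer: 10045446598/31745318675 ≈ 0.31644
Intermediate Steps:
b(c) = 1 + 2*c**2 (b(c) = -3 + ((c**2 + c*c) + (1 - 1*(-3))) = -3 + ((c**2 + c**2) + (1 + 3)) = -3 + (2*c**2 + 4) = -3 + (4 + 2*c**2) = 1 + 2*c**2)
j(n) = 2*n/25 (j(n) = (n + n)/(15 + 10) = (2*n)/25 = (2*n)*(1/25) = 2*n/25)
14744/46741 + j(b(-13))/27167 = 14744/46741 + (2*(1 + 2*(-13)**2)/25)/27167 = 14744*(1/46741) + (2*(1 + 2*169)/25)*(1/27167) = 14744/46741 + (2*(1 + 338)/25)*(1/27167) = 14744/46741 + ((2/25)*339)*(1/27167) = 14744/46741 + (678/25)*(1/27167) = 14744/46741 + 678/679175 = 10045446598/31745318675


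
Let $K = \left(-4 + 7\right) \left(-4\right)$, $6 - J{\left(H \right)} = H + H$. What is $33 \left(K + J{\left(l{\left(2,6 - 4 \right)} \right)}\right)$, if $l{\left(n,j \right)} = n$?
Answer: $-330$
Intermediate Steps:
$J{\left(H \right)} = 6 - 2 H$ ($J{\left(H \right)} = 6 - \left(H + H\right) = 6 - 2 H$)
$K = -12$ ($K = 3 \left(-4\right) = -12$)
$33 \left(K + J{\left(l{\left(2,6 - 4 \right)} \right)}\right) = 33 \left(-12 + \left(6 - 4\right)\right) = 33 \left(-12 + 2\right) = 33 \left(-10\right) = -330$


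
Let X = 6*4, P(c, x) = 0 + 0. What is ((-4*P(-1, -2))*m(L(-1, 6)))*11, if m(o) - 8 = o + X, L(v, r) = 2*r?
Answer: 0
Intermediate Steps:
P(c, x) = 0
X = 24
m(o) = 32 + o (m(o) = 8 + (o + 24) = 8 + (24 + o) = 32 + o)
((-4*P(-1, -2))*m(L(-1, 6)))*11 = ((-4*0)*(32 + 2*6))*11 = (0*(32 + 12))*11 = (0*44)*11 = 0*11 = 0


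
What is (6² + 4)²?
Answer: 1600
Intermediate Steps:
(6² + 4)² = (36 + 4)² = 40² = 1600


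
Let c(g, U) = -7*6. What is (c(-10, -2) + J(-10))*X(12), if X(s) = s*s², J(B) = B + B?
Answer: -107136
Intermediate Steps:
J(B) = 2*B
c(g, U) = -42
X(s) = s³
(c(-10, -2) + J(-10))*X(12) = (-42 + 2*(-10))*12³ = (-42 - 20)*1728 = -62*1728 = -107136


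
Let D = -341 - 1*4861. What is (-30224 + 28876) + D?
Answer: -6550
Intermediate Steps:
D = -5202 (D = -341 - 4861 = -5202)
(-30224 + 28876) + D = (-30224 + 28876) - 5202 = -1348 - 5202 = -6550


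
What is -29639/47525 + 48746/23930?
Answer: 160739238/113727325 ≈ 1.4134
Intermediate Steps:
-29639/47525 + 48746/23930 = -29639*1/47525 + 48746*(1/23930) = -29639/47525 + 24373/11965 = 160739238/113727325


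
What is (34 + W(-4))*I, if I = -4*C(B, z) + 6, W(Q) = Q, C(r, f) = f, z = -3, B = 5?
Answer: 540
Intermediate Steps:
I = 18 (I = -4*(-3) + 6 = 12 + 6 = 18)
(34 + W(-4))*I = (34 - 4)*18 = 30*18 = 540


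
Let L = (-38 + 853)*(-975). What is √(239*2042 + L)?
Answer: I*√306587 ≈ 553.7*I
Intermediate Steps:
L = -794625 (L = 815*(-975) = -794625)
√(239*2042 + L) = √(239*2042 - 794625) = √(488038 - 794625) = √(-306587) = I*√306587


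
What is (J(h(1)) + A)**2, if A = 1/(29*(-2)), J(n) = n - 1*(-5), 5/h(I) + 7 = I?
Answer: 130321/7569 ≈ 17.218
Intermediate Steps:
h(I) = 5/(-7 + I)
J(n) = 5 + n (J(n) = n + 5 = 5 + n)
A = -1/58 (A = 1/(-58) = -1/58 ≈ -0.017241)
(J(h(1)) + A)**2 = ((5 + 5/(-7 + 1)) - 1/58)**2 = ((5 + 5/(-6)) - 1/58)**2 = ((5 + 5*(-1/6)) - 1/58)**2 = ((5 - 5/6) - 1/58)**2 = (25/6 - 1/58)**2 = (361/87)**2 = 130321/7569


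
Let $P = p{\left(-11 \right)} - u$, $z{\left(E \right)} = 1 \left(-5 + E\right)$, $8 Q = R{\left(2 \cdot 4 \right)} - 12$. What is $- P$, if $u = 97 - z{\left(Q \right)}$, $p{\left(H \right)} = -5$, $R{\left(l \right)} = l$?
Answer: $\frac{215}{2} \approx 107.5$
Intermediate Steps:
$Q = - \frac{1}{2}$ ($Q = \frac{2 \cdot 4 - 12}{8} = \frac{8 - 12}{8} = \frac{1}{8} \left(-4\right) = - \frac{1}{2} \approx -0.5$)
$z{\left(E \right)} = -5 + E$
$u = \frac{205}{2}$ ($u = 97 - \left(-5 - \frac{1}{2}\right) = 97 - - \frac{11}{2} = 97 + \frac{11}{2} = \frac{205}{2} \approx 102.5$)
$P = - \frac{215}{2}$ ($P = -5 - \frac{205}{2} = - \frac{215}{2} \approx -107.5$)
$- P = \left(-1\right) \left(- \frac{215}{2}\right) = \frac{215}{2}$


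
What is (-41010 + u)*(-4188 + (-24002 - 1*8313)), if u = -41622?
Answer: 3016315896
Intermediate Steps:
(-41010 + u)*(-4188 + (-24002 - 1*8313)) = (-41010 - 41622)*(-4188 + (-24002 - 1*8313)) = -82632*(-4188 + (-24002 - 8313)) = -82632*(-4188 - 32315) = -82632*(-36503) = 3016315896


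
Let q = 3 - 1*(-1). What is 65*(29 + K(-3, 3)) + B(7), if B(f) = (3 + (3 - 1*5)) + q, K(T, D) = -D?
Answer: 1695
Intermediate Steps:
q = 4 (q = 3 + 1 = 4)
B(f) = 5 (B(f) = (3 + (3 - 1*5)) + 4 = (3 + (3 - 5)) + 4 = (3 - 2) + 4 = 1 + 4 = 5)
65*(29 + K(-3, 3)) + B(7) = 65*(29 - 1*3) + 5 = 65*(29 - 3) + 5 = 65*26 + 5 = 1690 + 5 = 1695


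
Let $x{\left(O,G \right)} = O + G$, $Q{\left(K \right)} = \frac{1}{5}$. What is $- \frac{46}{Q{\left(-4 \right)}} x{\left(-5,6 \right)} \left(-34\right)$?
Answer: $7820$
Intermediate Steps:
$Q{\left(K \right)} = \frac{1}{5}$
$x{\left(O,G \right)} = G + O$
$- \frac{46}{Q{\left(-4 \right)}} x{\left(-5,6 \right)} \left(-34\right) = - 46 \frac{1}{\frac{1}{5}} \left(6 - 5\right) \left(-34\right) = \left(-46\right) 5 \cdot 1 \left(-34\right) = \left(-230\right) 1 \left(-34\right) = \left(-230\right) \left(-34\right) = 7820$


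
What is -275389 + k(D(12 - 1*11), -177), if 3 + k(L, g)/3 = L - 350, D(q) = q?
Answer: -276445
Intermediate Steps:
k(L, g) = -1059 + 3*L (k(L, g) = -9 + 3*(L - 350) = -9 + 3*(-350 + L) = -9 + (-1050 + 3*L) = -1059 + 3*L)
-275389 + k(D(12 - 1*11), -177) = -275389 + (-1059 + 3*(12 - 1*11)) = -275389 + (-1059 + 3*(12 - 11)) = -275389 + (-1059 + 3*1) = -275389 + (-1059 + 3) = -275389 - 1056 = -276445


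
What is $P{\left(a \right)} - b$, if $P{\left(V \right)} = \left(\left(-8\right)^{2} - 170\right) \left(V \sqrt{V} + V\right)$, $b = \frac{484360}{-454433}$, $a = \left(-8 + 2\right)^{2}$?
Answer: $- \frac{12138329936}{454433} \approx -26711.0$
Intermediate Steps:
$a = 36$ ($a = \left(-6\right)^{2} = 36$)
$b = - \frac{484360}{454433}$ ($b = 484360 \left(- \frac{1}{454433}\right) = - \frac{484360}{454433} \approx -1.0659$)
$P{\left(V \right)} = - 106 V - 106 V^{\frac{3}{2}}$ ($P{\left(V \right)} = \left(64 - 170\right) \left(V^{\frac{3}{2}} + V\right) = - 106 \left(V + V^{\frac{3}{2}}\right) = - 106 V - 106 V^{\frac{3}{2}}$)
$P{\left(a \right)} - b = \left(\left(-106\right) 36 - 106 \cdot 36^{\frac{3}{2}}\right) - - \frac{484360}{454433} = \left(-3816 - 22896\right) + \frac{484360}{454433} = -26712 + \frac{484360}{454433} = - \frac{12138329936}{454433}$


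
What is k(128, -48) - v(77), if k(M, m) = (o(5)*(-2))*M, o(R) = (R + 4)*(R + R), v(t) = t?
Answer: -23117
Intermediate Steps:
o(R) = 2*R*(4 + R) (o(R) = (4 + R)*(2*R) = 2*R*(4 + R))
k(M, m) = -180*M (k(M, m) = ((2*5*(4 + 5))*(-2))*M = ((2*5*9)*(-2))*M = (90*(-2))*M = -180*M)
k(128, -48) - v(77) = -180*128 - 1*77 = -23040 - 77 = -23117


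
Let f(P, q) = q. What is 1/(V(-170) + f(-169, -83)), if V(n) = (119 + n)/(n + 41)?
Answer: -43/3552 ≈ -0.012106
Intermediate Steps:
V(n) = (119 + n)/(41 + n)
1/(V(-170) + f(-169, -83)) = 1/((119 - 170)/(41 - 170) - 83) = 1/(-51/(-129) - 83) = 1/(-1/129*(-51) - 83) = 1/(17/43 - 83) = 1/(-3552/43) = -43/3552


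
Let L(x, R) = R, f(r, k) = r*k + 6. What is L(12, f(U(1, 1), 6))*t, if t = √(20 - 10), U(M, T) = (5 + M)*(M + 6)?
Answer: 258*√10 ≈ 815.87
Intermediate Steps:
U(M, T) = (5 + M)*(6 + M)
f(r, k) = 6 + k*r (f(r, k) = k*r + 6 = 6 + k*r)
t = √10 ≈ 3.1623
L(12, f(U(1, 1), 6))*t = (6 + 6*(30 + 1² + 11*1))*√10 = (6 + 6*(30 + 1 + 11))*√10 = (6 + 6*42)*√10 = (6 + 252)*√10 = 258*√10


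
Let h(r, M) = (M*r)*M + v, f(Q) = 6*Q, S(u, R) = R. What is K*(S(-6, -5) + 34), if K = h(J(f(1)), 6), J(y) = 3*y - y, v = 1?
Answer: 12557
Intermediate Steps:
J(y) = 2*y
h(r, M) = 1 + r*M² (h(r, M) = (M*r)*M + 1 = r*M² + 1 = 1 + r*M²)
K = 433 (K = 1 + (2*(6*1))*6² = 1 + (2*6)*36 = 1 + 12*36 = 1 + 432 = 433)
K*(S(-6, -5) + 34) = 433*(-5 + 34) = 433*29 = 12557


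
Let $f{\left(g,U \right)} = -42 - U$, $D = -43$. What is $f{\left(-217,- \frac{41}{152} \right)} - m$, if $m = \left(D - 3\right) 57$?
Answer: $\frac{392201}{152} \approx 2580.3$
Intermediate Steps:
$m = -2622$ ($m = \left(-43 - 3\right) 57 = \left(-46\right) 57 = -2622$)
$f{\left(-217,- \frac{41}{152} \right)} - m = \left(-42 - - \frac{41}{152}\right) - -2622 = \left(-42 - \left(-41\right) \frac{1}{152}\right) + 2622 = \left(-42 - - \frac{41}{152}\right) + 2622 = \left(-42 + \frac{41}{152}\right) + 2622 = - \frac{6343}{152} + 2622 = \frac{392201}{152}$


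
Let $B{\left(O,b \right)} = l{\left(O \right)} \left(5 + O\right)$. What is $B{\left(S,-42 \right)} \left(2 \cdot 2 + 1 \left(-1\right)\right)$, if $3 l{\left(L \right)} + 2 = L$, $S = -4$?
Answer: $-6$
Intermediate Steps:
$l{\left(L \right)} = - \frac{2}{3} + \frac{L}{3}$
$B{\left(O,b \right)} = \left(5 + O\right) \left(- \frac{2}{3} + \frac{O}{3}\right)$ ($B{\left(O,b \right)} = \left(- \frac{2}{3} + \frac{O}{3}\right) \left(5 + O\right) = \left(5 + O\right) \left(- \frac{2}{3} + \frac{O}{3}\right)$)
$B{\left(S,-42 \right)} \left(2 \cdot 2 + 1 \left(-1\right)\right) = \frac{\left(-2 - 4\right) \left(5 - 4\right)}{3} \left(2 \cdot 2 + 1 \left(-1\right)\right) = \frac{1}{3} \left(-6\right) 1 \left(4 - 1\right) = \left(-2\right) 3 = -6$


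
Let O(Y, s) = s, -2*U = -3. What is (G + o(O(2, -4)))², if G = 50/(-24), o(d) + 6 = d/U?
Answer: 1849/16 ≈ 115.56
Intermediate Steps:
U = 3/2 (U = -½*(-3) = 3/2 ≈ 1.5000)
o(d) = -6 + 2*d/3 (o(d) = -6 + d/(3/2) = -6 + d*(⅔) = -6 + 2*d/3)
G = -25/12 (G = 50*(-1/24) = -25/12 ≈ -2.0833)
(G + o(O(2, -4)))² = (-25/12 + (-6 + (⅔)*(-4)))² = (-25/12 + (-6 - 8/3))² = (-25/12 - 26/3)² = (-43/4)² = 1849/16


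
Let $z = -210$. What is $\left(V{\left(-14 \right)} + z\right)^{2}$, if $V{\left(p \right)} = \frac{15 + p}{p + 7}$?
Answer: $\frac{2163841}{49} \approx 44160.0$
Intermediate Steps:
$V{\left(p \right)} = \frac{15 + p}{7 + p}$
$\left(V{\left(-14 \right)} + z\right)^{2} = \left(\frac{15 - 14}{7 - 14} - 210\right)^{2} = \left(\frac{1}{-7} \cdot 1 - 210\right)^{2} = \left(\left(- \frac{1}{7}\right) 1 - 210\right)^{2} = \left(- \frac{1}{7} - 210\right)^{2} = \left(- \frac{1471}{7}\right)^{2} = \frac{2163841}{49}$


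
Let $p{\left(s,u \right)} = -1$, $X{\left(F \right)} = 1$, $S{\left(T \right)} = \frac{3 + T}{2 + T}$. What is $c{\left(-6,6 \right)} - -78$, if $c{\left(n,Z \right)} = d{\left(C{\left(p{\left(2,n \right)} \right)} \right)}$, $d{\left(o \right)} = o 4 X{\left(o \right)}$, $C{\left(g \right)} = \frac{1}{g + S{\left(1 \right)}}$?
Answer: $90$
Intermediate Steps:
$S{\left(T \right)} = \frac{3 + T}{2 + T}$
$C{\left(g \right)} = \frac{1}{\frac{4}{3} + g}$ ($C{\left(g \right)} = \frac{1}{g + \frac{3 + 1}{2 + 1}} = \frac{1}{g + \frac{1}{3} \cdot 4} = \frac{1}{g + \frac{4}{3}} = \frac{1}{\frac{4}{3} + g}$)
$d{\left(o \right)} = 4 o$ ($d{\left(o \right)} = o 4 \cdot 1 = 4 o 1 = 4 o$)
$c{\left(n,Z \right)} = 12$ ($c{\left(n,Z \right)} = 4 \frac{3}{4 + 3 \left(-1\right)} = 4 \frac{3}{4 - 3} = 4 \cdot \frac{3}{1} = 4 \cdot 3 \cdot 1 = 4 \cdot 3 = 12$)
$c{\left(-6,6 \right)} - -78 = 12 - -78 = 12 + 78 = 90$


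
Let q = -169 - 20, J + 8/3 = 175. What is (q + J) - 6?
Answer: -68/3 ≈ -22.667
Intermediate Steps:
J = 517/3 (J = -8/3 + 175 = 517/3 ≈ 172.33)
q = -189
(q + J) - 6 = (-189 + 517/3) - 6 = -50/3 - 6 = -68/3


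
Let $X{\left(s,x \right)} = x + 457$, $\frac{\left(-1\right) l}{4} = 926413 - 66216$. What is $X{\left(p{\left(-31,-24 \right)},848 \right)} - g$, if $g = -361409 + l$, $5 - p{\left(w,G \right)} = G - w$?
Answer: $3803502$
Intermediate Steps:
$l = -3440788$ ($l = - 4 \left(926413 - 66216\right) = \left(-4\right) 860197 = -3440788$)
$p{\left(w,G \right)} = 5 + w - G$ ($p{\left(w,G \right)} = 5 - \left(G - w\right) = 5 + w - G$)
$g = -3802197$ ($g = -361409 - 3440788 = -3802197$)
$X{\left(s,x \right)} = 457 + x$
$X{\left(p{\left(-31,-24 \right)},848 \right)} - g = \left(457 + 848\right) - -3802197 = 1305 + 3802197 = 3803502$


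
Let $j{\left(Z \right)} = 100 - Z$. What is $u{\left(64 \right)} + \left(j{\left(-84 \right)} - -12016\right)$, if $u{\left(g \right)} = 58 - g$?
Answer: $12194$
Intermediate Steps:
$u{\left(64 \right)} + \left(j{\left(-84 \right)} - -12016\right) = \left(58 - 64\right) + \left(\left(100 - -84\right) - -12016\right) = \left(58 - 64\right) + \left(\left(100 + 84\right) + 12016\right) = -6 + \left(184 + 12016\right) = -6 + 12200 = 12194$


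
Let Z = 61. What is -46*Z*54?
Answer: -151524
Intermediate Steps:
-46*Z*54 = -46*61*54 = -2806*54 = -151524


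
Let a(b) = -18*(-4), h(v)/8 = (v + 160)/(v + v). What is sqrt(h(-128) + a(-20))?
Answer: sqrt(71) ≈ 8.4261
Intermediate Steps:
h(v) = 4*(160 + v)/v (h(v) = 8*((v + 160)/(v + v)) = 8*((160 + v)/((2*v))) = 8*((160 + v)*(1/(2*v))) = 8*((160 + v)/(2*v)) = 4*(160 + v)/v)
a(b) = 72
sqrt(h(-128) + a(-20)) = sqrt((4 + 640/(-128)) + 72) = sqrt((4 + 640*(-1/128)) + 72) = sqrt((4 - 5) + 72) = sqrt(-1 + 72) = sqrt(71)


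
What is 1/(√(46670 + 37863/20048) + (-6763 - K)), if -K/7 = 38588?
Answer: 754242992/198632021003887 - 4*√23926623731/198632021003887 ≈ 3.7941e-6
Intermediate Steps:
K = -270116 (K = -7*38588 = -270116)
1/(√(46670 + 37863/20048) + (-6763 - K)) = 1/(√(46670 + 37863/20048) + (-6763 - 1*(-270116))) = 1/(√(46670 + 37863*(1/20048)) + (-6763 + 270116)) = 1/(√(46670 + 5409/2864) + 263353) = 1/(√(133668289/2864) + 263353) = 1/(√23926623731/716 + 263353) = 1/(263353 + √23926623731/716)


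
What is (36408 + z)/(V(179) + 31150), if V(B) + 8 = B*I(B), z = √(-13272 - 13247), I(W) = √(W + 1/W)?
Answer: 188969656/160681441 - 6068*√5735518/160681441 - I*√152100201842/964088646 + 15571*I*√26519/482044323 ≈ 1.0856 + 0.0048557*I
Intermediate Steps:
z = I*√26519 (z = √(-26519) = I*√26519 ≈ 162.85*I)
V(B) = -8 + B*√(B + 1/B)
(36408 + z)/(V(179) + 31150) = (36408 + I*√26519)/((-8 + 179*√(179 + 1/179)) + 31150) = (36408 + I*√26519)/((-8 + 179*√(32042/179)) + 31150) = (36408 + I*√26519)/((-8 + 179*(√5735518/179)) + 31150) = (36408 + I*√26519)/((-8 + √5735518) + 31150) = (36408 + I*√26519)/(31142 + √5735518)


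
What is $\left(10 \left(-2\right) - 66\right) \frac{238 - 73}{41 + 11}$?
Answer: $- \frac{7095}{26} \approx -272.88$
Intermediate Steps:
$\left(10 \left(-2\right) - 66\right) \frac{238 - 73}{41 + 11} = \left(-20 - 66\right) \frac{165}{52} = - 86 \cdot 165 \cdot \frac{1}{52} = \left(-86\right) \frac{165}{52} = - \frac{7095}{26}$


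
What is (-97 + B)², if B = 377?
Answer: 78400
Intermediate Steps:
(-97 + B)² = (-97 + 377)² = 280² = 78400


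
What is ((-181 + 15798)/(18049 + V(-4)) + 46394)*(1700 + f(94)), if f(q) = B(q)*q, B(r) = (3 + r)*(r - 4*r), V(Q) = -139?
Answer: -1067571664127716/8955 ≈ -1.1922e+11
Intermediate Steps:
B(r) = -3*r*(3 + r) (B(r) = (3 + r)*(-3*r) = -3*r*(3 + r))
f(q) = -3*q²*(3 + q) (f(q) = (-3*q*(3 + q))*q = -3*q²*(3 + q))
((-181 + 15798)/(18049 + V(-4)) + 46394)*(1700 + f(94)) = ((-181 + 15798)/(18049 - 139) + 46394)*(1700 + 3*94²*(-3 - 1*94)) = (15617/17910 + 46394)*(1700 + 3*8836*(-3 - 94)) = (15617*(1/17910) + 46394)*(1700 + 3*8836*(-97)) = (15617/17910 + 46394)*(1700 - 2571276) = (830932157/17910)*(-2569576) = -1067571664127716/8955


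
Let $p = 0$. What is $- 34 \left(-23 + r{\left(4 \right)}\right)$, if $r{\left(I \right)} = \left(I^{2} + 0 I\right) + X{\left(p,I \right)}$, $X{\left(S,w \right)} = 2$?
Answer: $170$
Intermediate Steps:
$r{\left(I \right)} = 2 + I^{2}$ ($r{\left(I \right)} = \left(I^{2} + 0 I\right) + 2 = \left(I^{2} + 0\right) + 2 = I^{2} + 2 = 2 + I^{2}$)
$- 34 \left(-23 + r{\left(4 \right)}\right) = - 34 \left(-23 + \left(2 + 4^{2}\right)\right) = - 34 \left(-23 + \left(2 + 16\right)\right) = - 34 \left(-23 + 18\right) = \left(-34\right) \left(-5\right) = 170$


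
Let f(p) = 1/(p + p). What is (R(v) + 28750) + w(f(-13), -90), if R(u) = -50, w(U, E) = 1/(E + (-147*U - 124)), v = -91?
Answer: 155467874/5417 ≈ 28700.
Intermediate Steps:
f(p) = 1/(2*p)
w(U, E) = 1/(-124 + E - 147*U) (w(U, E) = 1/(E + (-124 - 147*U)) = 1/(-124 + E - 147*U))
(R(v) + 28750) + w(f(-13), -90) = (-50 + 28750) + 1/(-124 - 90 - 147/(2*(-13))) = 28700 + 1/(-124 - 90 - 147*(-1)/(2*13)) = 28700 + 1/(-124 - 90 - 147*(-1/26)) = 28700 + 1/(-124 - 90 + 147/26) = 28700 + 1/(-5417/26) = 28700 - 26/5417 = 155467874/5417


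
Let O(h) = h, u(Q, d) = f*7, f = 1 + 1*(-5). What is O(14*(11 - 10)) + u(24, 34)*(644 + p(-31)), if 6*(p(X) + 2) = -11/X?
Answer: -1670620/93 ≈ -17964.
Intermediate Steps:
f = -4 (f = 1 - 5 = -4)
u(Q, d) = -28 (u(Q, d) = -4*7 = -28)
p(X) = -2 - 11/(6*X) (p(X) = -2 + (-11/X)/6 = -2 - 11/(6*X))
O(14*(11 - 10)) + u(24, 34)*(644 + p(-31)) = 14*(11 - 10) - 28*(644 + (-2 - 11/6/(-31))) = 14*1 - 28*(644 + (-2 - 11/6*(-1/31))) = 14 - 28*(644 + (-2 + 11/186)) = 14 - 28*(644 - 361/186) = 14 - 28*119423/186 = 14 - 1671922/93 = -1670620/93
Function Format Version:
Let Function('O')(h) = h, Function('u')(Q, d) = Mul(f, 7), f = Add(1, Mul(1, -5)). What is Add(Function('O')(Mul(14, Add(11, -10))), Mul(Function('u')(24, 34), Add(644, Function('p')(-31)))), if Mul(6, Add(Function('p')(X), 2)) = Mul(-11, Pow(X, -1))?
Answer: Rational(-1670620, 93) ≈ -17964.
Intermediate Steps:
f = -4 (f = Add(1, -5) = -4)
Function('u')(Q, d) = -28 (Function('u')(Q, d) = Mul(-4, 7) = -28)
Function('p')(X) = Add(-2, Mul(Rational(-11, 6), Pow(X, -1))) (Function('p')(X) = Add(-2, Mul(Rational(1, 6), Mul(-11, Pow(X, -1)))) = Add(-2, Mul(Rational(-11, 6), Pow(X, -1))))
Add(Function('O')(Mul(14, Add(11, -10))), Mul(Function('u')(24, 34), Add(644, Function('p')(-31)))) = Add(Mul(14, Add(11, -10)), Mul(-28, Add(644, Add(-2, Mul(Rational(-11, 6), Pow(-31, -1)))))) = Add(Mul(14, 1), Mul(-28, Add(644, Add(-2, Mul(Rational(-11, 6), Rational(-1, 31)))))) = Add(14, Mul(-28, Add(644, Add(-2, Rational(11, 186))))) = Add(14, Mul(-28, Add(644, Rational(-361, 186)))) = Add(14, Mul(-28, Rational(119423, 186))) = Add(14, Rational(-1671922, 93)) = Rational(-1670620, 93)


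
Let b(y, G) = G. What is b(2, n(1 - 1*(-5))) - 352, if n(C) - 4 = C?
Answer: -342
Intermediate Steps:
n(C) = 4 + C
b(2, n(1 - 1*(-5))) - 352 = (4 + (1 - 1*(-5))) - 352 = (4 + (1 + 5)) - 352 = (4 + 6) - 352 = 10 - 352 = -342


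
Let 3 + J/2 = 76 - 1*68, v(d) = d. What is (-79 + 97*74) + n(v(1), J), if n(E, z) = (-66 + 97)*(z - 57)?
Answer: 5642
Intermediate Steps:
J = 10 (J = -6 + 2*(76 - 1*68) = -6 + 2*(76 - 68) = -6 + 2*8 = -6 + 16 = 10)
n(E, z) = -1767 + 31*z (n(E, z) = 31*(-57 + z) = -1767 + 31*z)
(-79 + 97*74) + n(v(1), J) = (-79 + 97*74) + (-1767 + 31*10) = (-79 + 7178) + (-1767 + 310) = 7099 - 1457 = 5642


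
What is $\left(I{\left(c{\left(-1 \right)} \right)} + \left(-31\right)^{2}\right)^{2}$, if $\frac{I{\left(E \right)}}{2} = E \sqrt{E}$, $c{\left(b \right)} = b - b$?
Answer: $923521$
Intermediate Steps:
$c{\left(b \right)} = 0$
$I{\left(E \right)} = 2 E^{\frac{3}{2}}$ ($I{\left(E \right)} = 2 E \sqrt{E} = 2 E^{\frac{3}{2}}$)
$\left(I{\left(c{\left(-1 \right)} \right)} + \left(-31\right)^{2}\right)^{2} = \left(2 \cdot 0^{\frac{3}{2}} + \left(-31\right)^{2}\right)^{2} = \left(2 \cdot 0 + 961\right)^{2} = \left(0 + 961\right)^{2} = 961^{2} = 923521$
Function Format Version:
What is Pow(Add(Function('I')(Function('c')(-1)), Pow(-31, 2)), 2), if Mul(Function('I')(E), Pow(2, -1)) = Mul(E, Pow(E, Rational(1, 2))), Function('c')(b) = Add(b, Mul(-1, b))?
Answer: 923521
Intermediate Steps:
Function('c')(b) = 0
Function('I')(E) = Mul(2, Pow(E, Rational(3, 2))) (Function('I')(E) = Mul(2, Mul(E, Pow(E, Rational(1, 2)))) = Mul(2, Pow(E, Rational(3, 2))))
Pow(Add(Function('I')(Function('c')(-1)), Pow(-31, 2)), 2) = Pow(Add(Mul(2, Pow(0, Rational(3, 2))), Pow(-31, 2)), 2) = Pow(Add(Mul(2, 0), 961), 2) = Pow(Add(0, 961), 2) = Pow(961, 2) = 923521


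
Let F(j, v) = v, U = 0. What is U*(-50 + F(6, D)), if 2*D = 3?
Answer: 0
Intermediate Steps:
D = 3/2 (D = (1/2)*3 = 3/2 ≈ 1.5000)
U*(-50 + F(6, D)) = 0*(-50 + 3/2) = 0*(-97/2) = 0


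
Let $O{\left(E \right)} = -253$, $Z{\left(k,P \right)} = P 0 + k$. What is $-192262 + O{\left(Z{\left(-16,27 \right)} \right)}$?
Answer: $-192515$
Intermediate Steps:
$Z{\left(k,P \right)} = k$ ($Z{\left(k,P \right)} = 0 + k = k$)
$-192262 + O{\left(Z{\left(-16,27 \right)} \right)} = -192262 - 253 = -192515$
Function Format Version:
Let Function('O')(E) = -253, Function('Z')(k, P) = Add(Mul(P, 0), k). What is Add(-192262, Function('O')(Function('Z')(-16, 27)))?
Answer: -192515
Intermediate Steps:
Function('Z')(k, P) = k (Function('Z')(k, P) = Add(0, k) = k)
Add(-192262, Function('O')(Function('Z')(-16, 27))) = Add(-192262, -253) = -192515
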